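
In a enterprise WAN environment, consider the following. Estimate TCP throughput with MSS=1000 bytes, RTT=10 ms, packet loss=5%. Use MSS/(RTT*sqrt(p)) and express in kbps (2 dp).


Given: MSS = 1000 bytes, RTT = 10 ms, loss = 5%
RTT in seconds = 10 / 1000 = 0.01
Loss rate = 5% = 0.05
sqrt(loss) = sqrt(0.05) = 0.223606797750
Throughput (bytes/s) = 1000 / (0.01 * 0.223606797750) = 447213.5955
Throughput (kbps) = 447213.5955 * 8 / 1000 = 3577.708764 -> 3577.71 kbps (2 dp)

3577.71


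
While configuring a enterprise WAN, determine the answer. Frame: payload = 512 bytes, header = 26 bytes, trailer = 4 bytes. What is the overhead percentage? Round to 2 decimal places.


Given: payload = 512 B, header = 26 B, trailer = 4 B
Overhead bytes = header + trailer = 26 + 4 = 30
Total frame = payload + overhead = 512 + 30 = 542
Overhead % = 30 / 542 * 100 = 5.5351% -> 5.54% (2 dp)

5.54


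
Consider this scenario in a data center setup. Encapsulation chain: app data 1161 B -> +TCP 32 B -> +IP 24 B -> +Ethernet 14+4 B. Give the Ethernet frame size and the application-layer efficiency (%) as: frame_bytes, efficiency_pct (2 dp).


TCP segment = 1161 + 32 = 1193 B
IP packet = 1193 + 24 = 1217 B
Ethernet frame = 1217 + 14 + 4 = 1235 B
Efficiency = app / frame = 1161 / 1235 = 0.940081 = 94.0081% -> 94.01% (2 dp)

1235, 94.01


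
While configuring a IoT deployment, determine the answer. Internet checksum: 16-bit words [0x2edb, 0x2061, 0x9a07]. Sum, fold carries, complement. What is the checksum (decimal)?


Given words: [0x2edb, 0x2061, 0x9a07]
Step 1: Sum all words
Raw sum = 11995 + 8289 + 39431 = 59715
One's complement = ~59715 & 0xFFFF = 5820

5820


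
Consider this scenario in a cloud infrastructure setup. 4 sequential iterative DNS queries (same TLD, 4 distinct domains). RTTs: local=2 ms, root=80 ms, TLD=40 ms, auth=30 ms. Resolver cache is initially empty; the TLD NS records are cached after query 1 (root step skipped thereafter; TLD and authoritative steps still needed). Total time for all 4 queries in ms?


Lookup 1 (cold cache): local + root + TLD + auth = 2 + 80 + 40 + 30 = 152 ms
Lookups 2..4 (TLD NS cached -> skip root; new domain -> still ask TLD and auth): local + TLD + auth = 2 + 40 + 30 = 72 ms each
Remaining 3 lookups: 3 * 72 = 216 ms
Total = 152 + 216 = 368 ms

368


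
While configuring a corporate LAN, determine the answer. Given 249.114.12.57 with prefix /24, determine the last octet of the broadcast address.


Given: IP = 249.114.12.57, prefix = /24
Host bits = 32 - 24 = 8
Network last octet = 57 AND mask = 0
Host part size = 2^8 - 1 = 255
Broadcast last octet = 0 OR 255 = 255

255


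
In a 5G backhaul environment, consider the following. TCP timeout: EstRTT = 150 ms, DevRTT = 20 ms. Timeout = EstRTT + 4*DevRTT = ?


Given: EstRTT = 150 ms, DevRTT = 20 ms
Timeout = EstRTT + 4 * DevRTT
4 * DevRTT = 4 * 20 = 80
Timeout = 150 + 80 = 230 ms

230


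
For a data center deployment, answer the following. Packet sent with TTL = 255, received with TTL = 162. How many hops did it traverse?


Given: initial TTL = 255, received TTL = 162
Hops = initial TTL - received TTL
Hops = 255 - 162 = 93

93


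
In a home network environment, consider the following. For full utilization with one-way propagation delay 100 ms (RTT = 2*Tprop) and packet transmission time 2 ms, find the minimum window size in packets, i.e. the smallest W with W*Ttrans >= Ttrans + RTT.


Given: Ttrans = 2 ms, RTT = 200 ms (= 2 * Tprop, Tprop = 100 ms)
Time until first ACK returns = Ttrans + RTT = 2 + 200 = 202 ms
Need W * Ttrans >= Ttrans + RTT  ->  W >= (Ttrans + RTT) / Ttrans
(Ttrans + RTT) / Ttrans = 202 / 2 = 101
W_min = ceil(101) = 101

101


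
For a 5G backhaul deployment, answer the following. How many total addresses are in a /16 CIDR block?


Given: CIDR prefix /16
Host bits = 32 - 16 = 16
Total addresses = 2^16 = 65536

65536


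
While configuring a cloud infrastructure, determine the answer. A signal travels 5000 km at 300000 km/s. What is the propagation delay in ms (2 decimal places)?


Given: distance = 5000 km, speed = 300000 km/s
Delay = distance / speed = 5000 / 300000 seconds
Delay in ms = 5000 * 1000 / 300000
Delay = 16.6667 ms
Rounded to 2 dp = 16.67 ms

16.67


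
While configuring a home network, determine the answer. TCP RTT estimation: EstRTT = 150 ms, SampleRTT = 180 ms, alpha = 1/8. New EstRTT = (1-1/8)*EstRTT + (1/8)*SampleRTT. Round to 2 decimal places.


Given: EstRTT = 150 ms, SampleRTT = 180 ms, alpha = 1/8
New EstRTT = (1 - alpha) * EstRTT + alpha * SampleRTT
(7/8) * 150 = 131.25
(1/8) * 180 = 22.5
New EstRTT = 131.25 + 22.5 = 153.75 ms -> 153.75 ms (2 dp)

153.75


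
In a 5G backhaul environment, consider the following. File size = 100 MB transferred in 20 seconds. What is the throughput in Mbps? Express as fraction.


Given: file = 100 MB, time = 20 s
File in Mb = 100 * 8 = 800 Mb
Throughput = 800 / 20 Mbps
Throughput = 40 Mbps

40


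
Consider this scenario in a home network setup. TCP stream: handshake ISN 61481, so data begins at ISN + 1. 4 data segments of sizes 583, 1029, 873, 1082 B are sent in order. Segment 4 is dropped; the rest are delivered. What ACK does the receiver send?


SYN uses sequence number 61481; first data byte = ISN + 1 = 61482.
Segment 1: SEQ = 61482, len = 583 B, covers [61482, 62064]
Segment 2: SEQ = 62065, len = 1029 B, covers [62065, 63093]
Segment 3: SEQ = 63094, len = 873 B, covers [63094, 63966]
Segment 4: SEQ = 63967, len = 1082 B, covers [63967, 65048] [LOST]
In-order data received: bytes [61482, 63966] (segments 1..3).
Segment 4 missing -> gap begins at byte 63967.
Cumulative ACK = next expected in-order byte = 61482 + 583 + 1029 + 873 = 63967

63967


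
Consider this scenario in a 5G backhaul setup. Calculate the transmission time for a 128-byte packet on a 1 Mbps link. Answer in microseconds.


Given: packet = 128 bytes, bandwidth = 1 Mbps
Packet in bits = 128 * 8 = 1024 bits
Bandwidth = 1 * 10^6 = 1000000 bps
Time = 1024 / 1000000 seconds
Time in us = 1024 * 10^6 / 1000000 = 1024

1024


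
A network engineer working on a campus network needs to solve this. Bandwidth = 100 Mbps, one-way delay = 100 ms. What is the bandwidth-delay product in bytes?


Given: bandwidth = 100 Mbps, delay = 100 ms
BDP in bits = 100 * 10^6 * 100 / 1000
BDP in bits = 10000000
BDP in bytes = 10000000 / 8 = 1250000

1250000


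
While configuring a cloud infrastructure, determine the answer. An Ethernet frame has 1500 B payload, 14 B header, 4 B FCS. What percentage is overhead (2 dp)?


Given: payload = 1500 B, header = 14 B, trailer = 4 B
Overhead bytes = header + trailer = 14 + 4 = 18
Total frame = payload + overhead = 1500 + 18 = 1518
Overhead % = 18 / 1518 * 100 = 1.1858% -> 1.19% (2 dp)

1.19


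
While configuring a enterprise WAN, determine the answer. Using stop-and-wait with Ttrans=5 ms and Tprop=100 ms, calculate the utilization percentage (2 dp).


Given: Ttrans = 5 ms, Tprop = 100 ms
RTT = 2 * Tprop = 2 * 100 = 200 ms
U = Ttrans / (Ttrans + RTT)
U = 5 / (5 + 200)
U = 5 / 205 = 0.02439
U% = 2.44%

2.44


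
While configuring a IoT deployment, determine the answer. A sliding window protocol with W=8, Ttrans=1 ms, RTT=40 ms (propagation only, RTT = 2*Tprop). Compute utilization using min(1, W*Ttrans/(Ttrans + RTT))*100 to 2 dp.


Given: W = 8, Ttrans = 1 ms, RTT = 40 ms (= 2 * Tprop, Tprop = 20 ms)
Cycle time = Ttrans + RTT = 1 + 40 = 41 ms (first packet sent until its ACK returns)
W * Ttrans = 8 * 1 = 8 ms of sending per cycle
W * Ttrans / (Ttrans + RTT) = 8 / 41 = 0.195122
U = min(1, 0.195122) = 0.195122
U% = 19.51%

19.51


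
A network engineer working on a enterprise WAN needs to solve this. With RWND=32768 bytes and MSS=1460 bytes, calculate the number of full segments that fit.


Given: RWND = 32768 bytes, MSS = 1460 bytes
Full segments = floor(RWND / MSS)
Full segments = floor(32768 / 1460)
Full segments = floor(22.4438) = 22

22


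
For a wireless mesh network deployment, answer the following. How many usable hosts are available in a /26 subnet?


Given: subnet mask /26
Host bits = 32 - 26 = 6
Total addresses = 2^6 = 64
Usable hosts = 64 - 2 (network + broadcast) = 62

62


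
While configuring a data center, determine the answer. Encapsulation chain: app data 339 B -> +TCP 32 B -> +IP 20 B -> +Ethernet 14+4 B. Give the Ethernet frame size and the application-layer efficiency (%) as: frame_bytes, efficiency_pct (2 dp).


TCP segment = 339 + 32 = 371 B
IP packet = 371 + 20 = 391 B
Ethernet frame = 391 + 14 + 4 = 409 B
Efficiency = app / frame = 339 / 409 = 0.828851 = 82.8851% -> 82.89% (2 dp)

409, 82.89


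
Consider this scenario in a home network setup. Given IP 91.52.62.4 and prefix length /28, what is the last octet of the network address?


Given: IP = 91.52.62.4, prefix = /28
Subnet mask = 255.255.255.240
Last octet of IP: 4
Last octet of mask: 240
Network last octet = 4 AND 240 = 0

0


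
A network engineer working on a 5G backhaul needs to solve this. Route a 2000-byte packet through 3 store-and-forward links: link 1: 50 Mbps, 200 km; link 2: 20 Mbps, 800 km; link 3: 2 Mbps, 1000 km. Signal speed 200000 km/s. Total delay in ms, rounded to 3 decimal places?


Packet = 2000 bytes = 16000 bits. Store-and-forward: sum (t_trans + t_prop) per link.
Link 1: t_trans = 16000/(50*10^6) s = 0.3200 ms; t_prop = 200/200000 s = 1.0000 ms; subtotal = 1.3200 ms
Link 2: t_trans = 16000/(20*10^6) s = 0.8000 ms; t_prop = 800/200000 s = 4.0000 ms; subtotal = 4.8000 ms
Link 3: t_trans = 16000/(2*10^6) s = 8.0000 ms; t_prop = 1000/200000 s = 5.0000 ms; subtotal = 13.0000 ms
End-to-end = 1.3200 + 4.8000 + 13.0000 = 19.1200 ms -> 19.120 ms (3 dp)

19.120


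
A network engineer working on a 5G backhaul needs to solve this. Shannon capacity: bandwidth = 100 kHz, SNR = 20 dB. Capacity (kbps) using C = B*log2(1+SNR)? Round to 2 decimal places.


Given: B = 100 kHz, SNR = 20 dB
SNR linear = 10^(20/10) = 100
1 + SNR = 101
log2(101) = 6.6582114828
C = 100 * 1000 * 6.6582114828 = 665821.1483 bps
C = 665.821148 kbps -> 665.82 kbps (2 dp)

665.82


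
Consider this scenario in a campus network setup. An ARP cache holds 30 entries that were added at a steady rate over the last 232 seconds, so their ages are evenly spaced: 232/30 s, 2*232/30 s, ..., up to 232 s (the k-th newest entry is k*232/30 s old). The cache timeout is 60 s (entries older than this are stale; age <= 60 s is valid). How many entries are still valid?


Ages are k * 232/30 s for k = 1..30 (spacing = 7.7333 s).
Entry k is valid iff k * 232/30 <= 60 iff k <= 30 * 60 / 232 = 7.7586
n_valid = floor(7.7586) = 7
(n_stale = 30 - 7 = 23)

7


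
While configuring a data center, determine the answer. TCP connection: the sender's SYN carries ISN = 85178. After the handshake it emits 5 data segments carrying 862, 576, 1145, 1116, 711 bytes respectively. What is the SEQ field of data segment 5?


The SYN occupies sequence number ISN = 85178, so the first data byte is ISN + 1 = 85179.
SEQ of data segment i = (ISN + 1) + sum of payload sizes of segments 1..i-1.
Segment 1: SEQ = 85179, payload = 862 bytes
Segment 2: SEQ = 86041, payload = 576 bytes
Segment 3: SEQ = 86617, payload = 1145 bytes
Segment 4: SEQ = 87762, payload = 1116 bytes
Segment 5: SEQ = 88878, payload = 711 bytes
SEQ of segment 5 = 85179 + 862 + 576 + 1145 + 1116 = 88878

88878


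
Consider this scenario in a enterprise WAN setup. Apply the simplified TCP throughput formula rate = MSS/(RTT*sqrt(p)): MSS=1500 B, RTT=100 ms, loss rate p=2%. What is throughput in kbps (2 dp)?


Given: MSS = 1500 bytes, RTT = 100 ms, loss = 2%
RTT in seconds = 100 / 1000 = 0.1
Loss rate = 2% = 0.02
sqrt(loss) = sqrt(0.02) = 0.141421356237
Throughput (bytes/s) = 1500 / (0.1 * 0.141421356237) = 106066.0172
Throughput (kbps) = 106066.0172 * 8 / 1000 = 848.528137 -> 848.53 kbps (2 dp)

848.53


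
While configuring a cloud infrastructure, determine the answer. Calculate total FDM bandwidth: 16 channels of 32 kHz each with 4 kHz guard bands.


Given: 16 channels, 32 kHz each, guard = 4 kHz
Channel bandwidth = 16 * 32 = 512 kHz
Guard bands = 15 gaps * 4 kHz = 60 kHz
Total = 512 + 60 = 572 kHz

572


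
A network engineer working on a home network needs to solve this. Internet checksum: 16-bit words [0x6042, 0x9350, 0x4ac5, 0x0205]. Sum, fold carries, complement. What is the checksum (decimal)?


Given words: [0x6042, 0x9350, 0x4ac5, 0x0205]
Step 1: Sum all words
Raw sum = 24642 + 37712 + 19141 + 517 = 82012
Step 2: Fold carry: (16476 + 1) = 16477
One's complement = ~16477 & 0xFFFF = 49058

49058


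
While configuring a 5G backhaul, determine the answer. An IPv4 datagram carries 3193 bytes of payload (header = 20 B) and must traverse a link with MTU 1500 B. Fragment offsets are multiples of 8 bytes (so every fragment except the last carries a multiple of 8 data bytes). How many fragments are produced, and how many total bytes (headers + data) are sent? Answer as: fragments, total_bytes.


Max data per non-final fragment = floor((MTU - header)/8)*8 = floor((1500 - 20)/8)*8 = floor(1480/8)*8 = 1480 B
Final fragment needs no 8-byte alignment: it can carry up to MTU - header = 1480 B
Non-final fragments needed = ceil((payload - 1480) / 1480) = ceil(1713/1480) = ceil(1.1574) = 2
Number of fragments = 2 + 1 = 3
Fragment sizes (data): 2 * 1480 B + 233 B (last, 233 <= 1480 OK)
Total bytes sent = payload + n_frags * header = 3193 + 3*20 = 3193 + 60 = 3253 B

3, 3253


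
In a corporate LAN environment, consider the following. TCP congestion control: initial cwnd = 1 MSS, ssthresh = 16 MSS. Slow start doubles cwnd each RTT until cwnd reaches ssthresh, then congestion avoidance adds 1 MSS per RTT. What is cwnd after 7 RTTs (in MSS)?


RTT 0: cwnd = 1 MSS (initial)
RTT 1: cwnd = 2 MSS (slow start, doubled)
RTT 2: cwnd = 4 MSS (slow start, doubled)
RTT 3: cwnd = 8 MSS (slow start, doubled)
RTT 4: cwnd = 16 MSS (slow start, doubled)
RTT 5: cwnd = 17 MSS (congestion avoidance, +1)
RTT 6: cwnd = 18 MSS (congestion avoidance, +1)
RTT 7: cwnd = 19 MSS (congestion avoidance, +1)

19


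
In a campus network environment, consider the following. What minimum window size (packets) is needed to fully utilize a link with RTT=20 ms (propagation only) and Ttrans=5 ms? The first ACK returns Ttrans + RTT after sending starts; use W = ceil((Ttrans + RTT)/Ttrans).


Given: Ttrans = 5 ms, RTT = 20 ms (= 2 * Tprop, Tprop = 10 ms)
Time until first ACK returns = Ttrans + RTT = 5 + 20 = 25 ms
Need W * Ttrans >= Ttrans + RTT  ->  W >= (Ttrans + RTT) / Ttrans
(Ttrans + RTT) / Ttrans = 25 / 5 = 5
W_min = ceil(5) = 5

5


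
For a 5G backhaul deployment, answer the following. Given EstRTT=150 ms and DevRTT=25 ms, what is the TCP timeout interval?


Given: EstRTT = 150 ms, DevRTT = 25 ms
Timeout = EstRTT + 4 * DevRTT
4 * DevRTT = 4 * 25 = 100
Timeout = 150 + 100 = 250 ms

250


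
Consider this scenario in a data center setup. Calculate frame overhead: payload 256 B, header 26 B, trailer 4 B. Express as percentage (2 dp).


Given: payload = 256 B, header = 26 B, trailer = 4 B
Overhead bytes = header + trailer = 26 + 4 = 30
Total frame = payload + overhead = 256 + 30 = 286
Overhead % = 30 / 286 * 100 = 10.4895% -> 10.49% (2 dp)

10.49


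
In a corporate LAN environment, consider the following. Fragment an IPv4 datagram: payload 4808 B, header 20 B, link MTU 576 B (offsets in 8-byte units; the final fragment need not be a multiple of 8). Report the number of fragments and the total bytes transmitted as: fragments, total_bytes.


Max data per non-final fragment = floor((MTU - header)/8)*8 = floor((576 - 20)/8)*8 = floor(556/8)*8 = 552 B
Final fragment needs no 8-byte alignment: it can carry up to MTU - header = 556 B
Non-final fragments needed = ceil((payload - 556) / 552) = ceil(4252/552) = ceil(7.7029) = 8
Number of fragments = 8 + 1 = 9
Fragment sizes (data): 8 * 552 B + 392 B (last, 392 <= 556 OK)
Total bytes sent = payload + n_frags * header = 4808 + 9*20 = 4808 + 180 = 4988 B

9, 4988


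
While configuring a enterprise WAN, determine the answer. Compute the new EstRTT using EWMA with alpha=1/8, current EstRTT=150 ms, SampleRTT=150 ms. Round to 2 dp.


Given: EstRTT = 150 ms, SampleRTT = 150 ms, alpha = 1/8
New EstRTT = (1 - alpha) * EstRTT + alpha * SampleRTT
(7/8) * 150 = 131.25
(1/8) * 150 = 18.75
New EstRTT = 131.25 + 18.75 = 150 ms -> 150.00 ms (2 dp)

150.00


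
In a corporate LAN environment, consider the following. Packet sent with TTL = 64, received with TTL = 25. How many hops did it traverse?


Given: initial TTL = 64, received TTL = 25
Hops = initial TTL - received TTL
Hops = 64 - 25 = 39

39


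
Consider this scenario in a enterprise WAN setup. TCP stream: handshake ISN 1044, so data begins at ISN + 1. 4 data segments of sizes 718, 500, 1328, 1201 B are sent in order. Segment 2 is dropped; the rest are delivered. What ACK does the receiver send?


SYN uses sequence number 1044; first data byte = ISN + 1 = 1045.
Segment 1: SEQ = 1045, len = 718 B, covers [1045, 1762]
Segment 2: SEQ = 1763, len = 500 B, covers [1763, 2262] [LOST]
Segment 3: SEQ = 2263, len = 1328 B, covers [2263, 3590]
Segment 4: SEQ = 3591, len = 1201 B, covers [3591, 4791]
In-order data received: bytes [1045, 1762] (segments 1..1).
Segment 2 missing -> gap begins at byte 1763; later segments buffered out of order.
Cumulative ACK = next expected in-order byte = 1045 + 718 = 1763

1763


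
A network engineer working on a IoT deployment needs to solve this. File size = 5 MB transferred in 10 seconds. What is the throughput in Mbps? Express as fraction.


Given: file = 5 MB, time = 10 s
File in Mb = 5 * 8 = 40 Mb
Throughput = 40 / 10 Mbps
Throughput = 4 Mbps

4


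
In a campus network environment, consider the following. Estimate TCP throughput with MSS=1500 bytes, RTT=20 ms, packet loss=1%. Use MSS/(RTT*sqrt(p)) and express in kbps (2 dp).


Given: MSS = 1500 bytes, RTT = 20 ms, loss = 1%
RTT in seconds = 20 / 1000 = 0.02
Loss rate = 1% = 0.01
sqrt(loss) = sqrt(0.01) = 0.1
Throughput (bytes/s) = 1500 / (0.02 * 0.1) = 750000.0000
Throughput (kbps) = 750000.0000 * 8 / 1000 = 6000.000000 -> 6000.00 kbps (2 dp)

6000.00


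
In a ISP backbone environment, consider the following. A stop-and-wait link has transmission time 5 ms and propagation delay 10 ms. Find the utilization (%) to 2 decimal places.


Given: Ttrans = 5 ms, Tprop = 10 ms
RTT = 2 * Tprop = 2 * 10 = 20 ms
U = Ttrans / (Ttrans + RTT)
U = 5 / (5 + 20)
U = 5 / 25 = 0.2
U% = 20.00%

20.00


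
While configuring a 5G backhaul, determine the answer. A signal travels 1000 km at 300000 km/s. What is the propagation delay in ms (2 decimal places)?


Given: distance = 1000 km, speed = 300000 km/s
Delay = distance / speed = 1000 / 300000 seconds
Delay in ms = 1000 * 1000 / 300000
Delay = 3.3333 ms
Rounded to 2 dp = 3.33 ms

3.33


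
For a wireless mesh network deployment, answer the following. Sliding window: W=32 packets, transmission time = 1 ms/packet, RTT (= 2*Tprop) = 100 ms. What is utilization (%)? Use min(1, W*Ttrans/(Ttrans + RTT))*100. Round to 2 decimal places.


Given: W = 32, Ttrans = 1 ms, RTT = 100 ms (= 2 * Tprop, Tprop = 50 ms)
Cycle time = Ttrans + RTT = 1 + 100 = 101 ms (first packet sent until its ACK returns)
W * Ttrans = 32 * 1 = 32 ms of sending per cycle
W * Ttrans / (Ttrans + RTT) = 32 / 101 = 0.316832
U = min(1, 0.316832) = 0.316832
U% = 31.68%

31.68


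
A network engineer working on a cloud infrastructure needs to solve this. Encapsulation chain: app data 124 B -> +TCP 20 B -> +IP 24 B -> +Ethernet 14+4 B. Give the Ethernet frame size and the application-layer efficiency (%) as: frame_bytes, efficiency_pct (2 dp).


TCP segment = 124 + 20 = 144 B
IP packet = 144 + 24 = 168 B
Ethernet frame = 168 + 14 + 4 = 186 B
Efficiency = app / frame = 124 / 186 = 0.666667 = 66.6667% -> 66.67% (2 dp)

186, 66.67


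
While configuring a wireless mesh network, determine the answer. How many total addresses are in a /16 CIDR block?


Given: CIDR prefix /16
Host bits = 32 - 16 = 16
Total addresses = 2^16 = 65536

65536


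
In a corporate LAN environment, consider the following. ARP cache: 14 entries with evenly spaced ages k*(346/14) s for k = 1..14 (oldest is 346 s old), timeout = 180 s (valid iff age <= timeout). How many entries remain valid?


Ages are k * 346/14 s for k = 1..14 (spacing = 24.7143 s).
Entry k is valid iff k * 346/14 <= 180 iff k <= 14 * 180 / 346 = 7.2832
n_valid = floor(7.2832) = 7
(n_stale = 14 - 7 = 7)

7


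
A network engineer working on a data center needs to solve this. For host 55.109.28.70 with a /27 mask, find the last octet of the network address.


Given: IP = 55.109.28.70, prefix = /27
Subnet mask = 255.255.255.224
Last octet of IP: 70
Last octet of mask: 224
Network last octet = 70 AND 224 = 64

64


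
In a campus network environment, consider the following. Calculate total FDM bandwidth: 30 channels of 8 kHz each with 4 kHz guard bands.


Given: 30 channels, 8 kHz each, guard = 4 kHz
Channel bandwidth = 30 * 8 = 240 kHz
Guard bands = 29 gaps * 4 kHz = 116 kHz
Total = 240 + 116 = 356 kHz

356


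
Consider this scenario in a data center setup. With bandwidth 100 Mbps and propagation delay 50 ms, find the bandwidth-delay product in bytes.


Given: bandwidth = 100 Mbps, delay = 50 ms
BDP in bits = 100 * 10^6 * 50 / 1000
BDP in bits = 5000000
BDP in bytes = 5000000 / 8 = 625000

625000


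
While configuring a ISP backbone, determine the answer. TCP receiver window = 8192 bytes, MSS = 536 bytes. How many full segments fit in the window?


Given: RWND = 8192 bytes, MSS = 536 bytes
Full segments = floor(RWND / MSS)
Full segments = floor(8192 / 536)
Full segments = floor(15.2836) = 15

15


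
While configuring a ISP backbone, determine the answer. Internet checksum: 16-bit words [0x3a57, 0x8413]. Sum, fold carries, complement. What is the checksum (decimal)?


Given words: [0x3a57, 0x8413]
Step 1: Sum all words
Raw sum = 14935 + 33811 = 48746
One's complement = ~48746 & 0xFFFF = 16789

16789


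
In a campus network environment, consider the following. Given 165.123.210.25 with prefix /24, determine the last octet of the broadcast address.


Given: IP = 165.123.210.25, prefix = /24
Host bits = 32 - 24 = 8
Network last octet = 25 AND mask = 0
Host part size = 2^8 - 1 = 255
Broadcast last octet = 0 OR 255 = 255

255


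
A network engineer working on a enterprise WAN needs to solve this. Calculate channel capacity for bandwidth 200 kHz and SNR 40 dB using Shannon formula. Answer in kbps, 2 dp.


Given: B = 200 kHz, SNR = 40 dB
SNR linear = 10^(40/10) = 10000
1 + SNR = 10001
log2(10001) = 13.2878566418
C = 200 * 1000 * 13.2878566418 = 2657571.3284 bps
C = 2657.571328 kbps -> 2657.57 kbps (2 dp)

2657.57


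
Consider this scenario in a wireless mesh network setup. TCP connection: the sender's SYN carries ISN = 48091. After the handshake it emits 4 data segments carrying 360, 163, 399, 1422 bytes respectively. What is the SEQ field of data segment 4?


The SYN occupies sequence number ISN = 48091, so the first data byte is ISN + 1 = 48092.
SEQ of data segment i = (ISN + 1) + sum of payload sizes of segments 1..i-1.
Segment 1: SEQ = 48092, payload = 360 bytes
Segment 2: SEQ = 48452, payload = 163 bytes
Segment 3: SEQ = 48615, payload = 399 bytes
Segment 4: SEQ = 49014, payload = 1422 bytes
SEQ of segment 4 = 48092 + 360 + 163 + 399 = 49014

49014


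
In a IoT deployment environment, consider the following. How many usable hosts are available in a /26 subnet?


Given: subnet mask /26
Host bits = 32 - 26 = 6
Total addresses = 2^6 = 64
Usable hosts = 64 - 2 (network + broadcast) = 62

62


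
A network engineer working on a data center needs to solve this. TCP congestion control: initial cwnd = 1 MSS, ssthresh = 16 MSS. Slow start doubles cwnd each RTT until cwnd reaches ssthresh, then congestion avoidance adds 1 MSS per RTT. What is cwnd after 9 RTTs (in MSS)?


RTT 0: cwnd = 1 MSS (initial)
RTT 1: cwnd = 2 MSS (slow start, doubled)
RTT 2: cwnd = 4 MSS (slow start, doubled)
RTT 3: cwnd = 8 MSS (slow start, doubled)
RTT 4: cwnd = 16 MSS (slow start, doubled)
RTT 5: cwnd = 17 MSS (congestion avoidance, +1)
RTT 6: cwnd = 18 MSS (congestion avoidance, +1)
RTT 7: cwnd = 19 MSS (congestion avoidance, +1)
RTT 8: cwnd = 20 MSS (congestion avoidance, +1)
RTT 9: cwnd = 21 MSS (congestion avoidance, +1)

21


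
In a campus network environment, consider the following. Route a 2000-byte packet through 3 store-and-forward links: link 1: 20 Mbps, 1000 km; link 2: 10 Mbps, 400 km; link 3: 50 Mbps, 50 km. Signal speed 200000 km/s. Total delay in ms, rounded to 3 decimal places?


Packet = 2000 bytes = 16000 bits. Store-and-forward: sum (t_trans + t_prop) per link.
Link 1: t_trans = 16000/(20*10^6) s = 0.8000 ms; t_prop = 1000/200000 s = 5.0000 ms; subtotal = 5.8000 ms
Link 2: t_trans = 16000/(10*10^6) s = 1.6000 ms; t_prop = 400/200000 s = 2.0000 ms; subtotal = 3.6000 ms
Link 3: t_trans = 16000/(50*10^6) s = 0.3200 ms; t_prop = 50/200000 s = 0.2500 ms; subtotal = 0.5700 ms
End-to-end = 5.8000 + 3.6000 + 0.5700 = 9.9700 ms -> 9.970 ms (3 dp)

9.970


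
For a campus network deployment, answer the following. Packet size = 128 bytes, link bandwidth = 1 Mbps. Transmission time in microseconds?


Given: packet = 128 bytes, bandwidth = 1 Mbps
Packet in bits = 128 * 8 = 1024 bits
Bandwidth = 1 * 10^6 = 1000000 bps
Time = 1024 / 1000000 seconds
Time in us = 1024 * 10^6 / 1000000 = 1024

1024


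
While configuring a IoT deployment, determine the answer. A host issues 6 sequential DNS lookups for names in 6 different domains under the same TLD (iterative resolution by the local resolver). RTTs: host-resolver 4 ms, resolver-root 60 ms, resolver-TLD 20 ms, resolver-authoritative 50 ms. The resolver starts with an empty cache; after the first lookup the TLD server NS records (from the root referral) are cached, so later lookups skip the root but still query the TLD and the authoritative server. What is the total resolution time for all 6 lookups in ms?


Lookup 1 (cold cache): local + root + TLD + auth = 4 + 60 + 20 + 50 = 134 ms
Lookups 2..6 (TLD NS cached -> skip root; new domain -> still ask TLD and auth): local + TLD + auth = 4 + 20 + 50 = 74 ms each
Remaining 5 lookups: 5 * 74 = 370 ms
Total = 134 + 370 = 504 ms

504


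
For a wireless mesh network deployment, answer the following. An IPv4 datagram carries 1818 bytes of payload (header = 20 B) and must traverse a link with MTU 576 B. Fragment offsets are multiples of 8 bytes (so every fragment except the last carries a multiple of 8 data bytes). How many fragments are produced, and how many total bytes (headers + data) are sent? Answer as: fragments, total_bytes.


Max data per non-final fragment = floor((MTU - header)/8)*8 = floor((576 - 20)/8)*8 = floor(556/8)*8 = 552 B
Final fragment needs no 8-byte alignment: it can carry up to MTU - header = 556 B
Non-final fragments needed = ceil((payload - 556) / 552) = ceil(1262/552) = ceil(2.2862) = 3
Number of fragments = 3 + 1 = 4
Fragment sizes (data): 3 * 552 B + 162 B (last, 162 <= 556 OK)
Total bytes sent = payload + n_frags * header = 1818 + 4*20 = 1818 + 80 = 1898 B

4, 1898


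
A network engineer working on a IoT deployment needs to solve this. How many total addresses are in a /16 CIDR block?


Given: CIDR prefix /16
Host bits = 32 - 16 = 16
Total addresses = 2^16 = 65536

65536


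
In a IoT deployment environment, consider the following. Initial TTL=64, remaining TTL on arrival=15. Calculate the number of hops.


Given: initial TTL = 64, received TTL = 15
Hops = initial TTL - received TTL
Hops = 64 - 15 = 49

49


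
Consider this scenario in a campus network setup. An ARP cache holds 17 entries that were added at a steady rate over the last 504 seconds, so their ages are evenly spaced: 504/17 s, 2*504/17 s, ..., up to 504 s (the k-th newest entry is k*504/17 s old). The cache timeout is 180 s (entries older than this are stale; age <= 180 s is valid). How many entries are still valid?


Ages are k * 504/17 s for k = 1..17 (spacing = 29.6471 s).
Entry k is valid iff k * 504/17 <= 180 iff k <= 17 * 180 / 504 = 6.0714
n_valid = floor(6.0714) = 6
(n_stale = 17 - 6 = 11)

6


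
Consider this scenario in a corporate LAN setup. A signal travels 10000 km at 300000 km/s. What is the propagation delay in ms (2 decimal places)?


Given: distance = 10000 km, speed = 300000 km/s
Delay = distance / speed = 10000 / 300000 seconds
Delay in ms = 10000 * 1000 / 300000
Delay = 33.3333 ms
Rounded to 2 dp = 33.33 ms

33.33


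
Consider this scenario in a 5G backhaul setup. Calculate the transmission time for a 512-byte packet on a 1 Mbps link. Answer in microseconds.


Given: packet = 512 bytes, bandwidth = 1 Mbps
Packet in bits = 512 * 8 = 4096 bits
Bandwidth = 1 * 10^6 = 1000000 bps
Time = 4096 / 1000000 seconds
Time in us = 4096 * 10^6 / 1000000 = 4096

4096


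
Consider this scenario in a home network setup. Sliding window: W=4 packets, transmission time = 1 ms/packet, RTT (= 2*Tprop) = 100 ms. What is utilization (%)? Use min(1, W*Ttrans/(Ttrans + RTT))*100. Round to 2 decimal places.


Given: W = 4, Ttrans = 1 ms, RTT = 100 ms (= 2 * Tprop, Tprop = 50 ms)
Cycle time = Ttrans + RTT = 1 + 100 = 101 ms (first packet sent until its ACK returns)
W * Ttrans = 4 * 1 = 4 ms of sending per cycle
W * Ttrans / (Ttrans + RTT) = 4 / 101 = 0.039604
U = min(1, 0.039604) = 0.039604
U% = 3.96%

3.96


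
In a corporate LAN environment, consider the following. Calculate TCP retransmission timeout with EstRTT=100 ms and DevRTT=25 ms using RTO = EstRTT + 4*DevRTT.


Given: EstRTT = 100 ms, DevRTT = 25 ms
Timeout = EstRTT + 4 * DevRTT
4 * DevRTT = 4 * 25 = 100
Timeout = 100 + 100 = 200 ms

200


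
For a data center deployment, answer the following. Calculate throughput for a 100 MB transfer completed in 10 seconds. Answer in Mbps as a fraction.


Given: file = 100 MB, time = 10 s
File in Mb = 100 * 8 = 800 Mb
Throughput = 800 / 10 Mbps
Throughput = 80 Mbps

80


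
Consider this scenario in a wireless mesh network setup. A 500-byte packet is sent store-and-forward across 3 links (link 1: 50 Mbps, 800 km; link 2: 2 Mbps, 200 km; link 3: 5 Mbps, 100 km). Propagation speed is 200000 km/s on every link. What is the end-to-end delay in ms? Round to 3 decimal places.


Packet = 500 bytes = 4000 bits. Store-and-forward: sum (t_trans + t_prop) per link.
Link 1: t_trans = 4000/(50*10^6) s = 0.0800 ms; t_prop = 800/200000 s = 4.0000 ms; subtotal = 4.0800 ms
Link 2: t_trans = 4000/(2*10^6) s = 2.0000 ms; t_prop = 200/200000 s = 1.0000 ms; subtotal = 3.0000 ms
Link 3: t_trans = 4000/(5*10^6) s = 0.8000 ms; t_prop = 100/200000 s = 0.5000 ms; subtotal = 1.3000 ms
End-to-end = 4.0800 + 3.0000 + 1.3000 = 8.3800 ms -> 8.380 ms (3 dp)

8.380


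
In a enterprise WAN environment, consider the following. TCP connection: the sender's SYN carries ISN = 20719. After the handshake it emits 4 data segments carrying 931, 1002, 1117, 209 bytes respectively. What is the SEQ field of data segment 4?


The SYN occupies sequence number ISN = 20719, so the first data byte is ISN + 1 = 20720.
SEQ of data segment i = (ISN + 1) + sum of payload sizes of segments 1..i-1.
Segment 1: SEQ = 20720, payload = 931 bytes
Segment 2: SEQ = 21651, payload = 1002 bytes
Segment 3: SEQ = 22653, payload = 1117 bytes
Segment 4: SEQ = 23770, payload = 209 bytes
SEQ of segment 4 = 20720 + 931 + 1002 + 1117 = 23770

23770


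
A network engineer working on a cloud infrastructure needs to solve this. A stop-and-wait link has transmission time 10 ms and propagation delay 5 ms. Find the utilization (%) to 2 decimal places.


Given: Ttrans = 10 ms, Tprop = 5 ms
RTT = 2 * Tprop = 2 * 5 = 10 ms
U = Ttrans / (Ttrans + RTT)
U = 10 / (10 + 10)
U = 10 / 20 = 0.5
U% = 50.00%

50.00


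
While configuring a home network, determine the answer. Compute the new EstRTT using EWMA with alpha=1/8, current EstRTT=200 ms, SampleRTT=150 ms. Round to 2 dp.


Given: EstRTT = 200 ms, SampleRTT = 150 ms, alpha = 1/8
New EstRTT = (1 - alpha) * EstRTT + alpha * SampleRTT
(7/8) * 200 = 175
(1/8) * 150 = 18.75
New EstRTT = 175 + 18.75 = 193.75 ms -> 193.75 ms (2 dp)

193.75


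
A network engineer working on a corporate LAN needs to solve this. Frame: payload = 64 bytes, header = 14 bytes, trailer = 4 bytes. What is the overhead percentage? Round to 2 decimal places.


Given: payload = 64 B, header = 14 B, trailer = 4 B
Overhead bytes = header + trailer = 14 + 4 = 18
Total frame = payload + overhead = 64 + 18 = 82
Overhead % = 18 / 82 * 100 = 21.9512% -> 21.95% (2 dp)

21.95


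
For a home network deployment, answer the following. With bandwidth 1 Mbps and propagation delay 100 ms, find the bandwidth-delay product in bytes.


Given: bandwidth = 1 Mbps, delay = 100 ms
BDP in bits = 1 * 10^6 * 100 / 1000
BDP in bits = 100000
BDP in bytes = 100000 / 8 = 12500

12500


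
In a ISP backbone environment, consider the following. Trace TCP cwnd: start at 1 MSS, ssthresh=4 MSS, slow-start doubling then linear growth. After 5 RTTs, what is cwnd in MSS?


RTT 0: cwnd = 1 MSS (initial)
RTT 1: cwnd = 2 MSS (slow start, doubled)
RTT 2: cwnd = 4 MSS (slow start, doubled)
RTT 3: cwnd = 5 MSS (congestion avoidance, +1)
RTT 4: cwnd = 6 MSS (congestion avoidance, +1)
RTT 5: cwnd = 7 MSS (congestion avoidance, +1)

7


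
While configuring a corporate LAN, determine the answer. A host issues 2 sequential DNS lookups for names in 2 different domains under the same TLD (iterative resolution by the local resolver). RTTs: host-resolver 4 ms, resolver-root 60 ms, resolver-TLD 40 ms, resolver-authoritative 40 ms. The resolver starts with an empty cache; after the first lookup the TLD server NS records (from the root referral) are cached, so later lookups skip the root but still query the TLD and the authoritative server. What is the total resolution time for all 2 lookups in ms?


Lookup 1 (cold cache): local + root + TLD + auth = 4 + 60 + 40 + 40 = 144 ms
Lookups 2..2 (TLD NS cached -> skip root; new domain -> still ask TLD and auth): local + TLD + auth = 4 + 40 + 40 = 84 ms each
Remaining 1 lookups: 1 * 84 = 84 ms
Total = 144 + 84 = 228 ms

228


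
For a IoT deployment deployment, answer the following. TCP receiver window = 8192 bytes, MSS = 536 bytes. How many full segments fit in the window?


Given: RWND = 8192 bytes, MSS = 536 bytes
Full segments = floor(RWND / MSS)
Full segments = floor(8192 / 536)
Full segments = floor(15.2836) = 15

15


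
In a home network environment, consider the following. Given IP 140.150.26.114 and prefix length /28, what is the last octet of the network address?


Given: IP = 140.150.26.114, prefix = /28
Subnet mask = 255.255.255.240
Last octet of IP: 114
Last octet of mask: 240
Network last octet = 114 AND 240 = 112

112


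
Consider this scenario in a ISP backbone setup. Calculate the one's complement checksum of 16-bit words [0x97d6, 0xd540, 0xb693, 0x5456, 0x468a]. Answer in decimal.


Given words: [0x97d6, 0xd540, 0xb693, 0x5456, 0x468a]
Step 1: Sum all words
Raw sum = 38870 + 54592 + 46739 + 21590 + 18058 = 179849
Step 2: Fold carry: (48777 + 2) = 48779
One's complement = ~48779 & 0xFFFF = 16756

16756


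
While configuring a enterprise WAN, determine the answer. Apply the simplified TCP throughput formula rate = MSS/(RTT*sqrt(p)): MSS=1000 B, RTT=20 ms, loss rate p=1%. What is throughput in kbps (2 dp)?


Given: MSS = 1000 bytes, RTT = 20 ms, loss = 1%
RTT in seconds = 20 / 1000 = 0.02
Loss rate = 1% = 0.01
sqrt(loss) = sqrt(0.01) = 0.1
Throughput (bytes/s) = 1000 / (0.02 * 0.1) = 500000.0000
Throughput (kbps) = 500000.0000 * 8 / 1000 = 4000.000000 -> 4000.00 kbps (2 dp)

4000.00


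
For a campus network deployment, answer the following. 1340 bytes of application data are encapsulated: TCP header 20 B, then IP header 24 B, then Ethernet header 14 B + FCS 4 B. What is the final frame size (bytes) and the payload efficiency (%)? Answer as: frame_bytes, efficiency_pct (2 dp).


TCP segment = 1340 + 20 = 1360 B
IP packet = 1360 + 24 = 1384 B
Ethernet frame = 1384 + 14 + 4 = 1402 B
Efficiency = app / frame = 1340 / 1402 = 0.955777 = 95.5777% -> 95.58% (2 dp)

1402, 95.58


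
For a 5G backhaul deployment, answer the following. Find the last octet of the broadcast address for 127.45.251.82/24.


Given: IP = 127.45.251.82, prefix = /24
Host bits = 32 - 24 = 8
Network last octet = 82 AND mask = 0
Host part size = 2^8 - 1 = 255
Broadcast last octet = 0 OR 255 = 255

255


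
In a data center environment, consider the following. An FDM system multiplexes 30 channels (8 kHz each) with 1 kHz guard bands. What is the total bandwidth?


Given: 30 channels, 8 kHz each, guard = 1 kHz
Channel bandwidth = 30 * 8 = 240 kHz
Guard bands = 29 gaps * 1 kHz = 29 kHz
Total = 240 + 29 = 269 kHz

269


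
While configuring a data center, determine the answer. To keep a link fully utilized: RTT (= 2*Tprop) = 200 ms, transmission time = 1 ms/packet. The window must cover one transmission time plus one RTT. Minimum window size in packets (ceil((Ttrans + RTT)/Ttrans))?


Given: Ttrans = 1 ms, RTT = 200 ms (= 2 * Tprop, Tprop = 100 ms)
Time until first ACK returns = Ttrans + RTT = 1 + 200 = 201 ms
Need W * Ttrans >= Ttrans + RTT  ->  W >= (Ttrans + RTT) / Ttrans
(Ttrans + RTT) / Ttrans = 201 / 1 = 201
W_min = ceil(201) = 201

201


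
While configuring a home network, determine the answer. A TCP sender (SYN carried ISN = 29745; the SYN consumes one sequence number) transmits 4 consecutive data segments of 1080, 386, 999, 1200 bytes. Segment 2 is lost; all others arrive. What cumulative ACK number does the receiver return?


SYN uses sequence number 29745; first data byte = ISN + 1 = 29746.
Segment 1: SEQ = 29746, len = 1080 B, covers [29746, 30825]
Segment 2: SEQ = 30826, len = 386 B, covers [30826, 31211] [LOST]
Segment 3: SEQ = 31212, len = 999 B, covers [31212, 32210]
Segment 4: SEQ = 32211, len = 1200 B, covers [32211, 33410]
In-order data received: bytes [29746, 30825] (segments 1..1).
Segment 2 missing -> gap begins at byte 30826; later segments buffered out of order.
Cumulative ACK = next expected in-order byte = 29746 + 1080 = 30826

30826


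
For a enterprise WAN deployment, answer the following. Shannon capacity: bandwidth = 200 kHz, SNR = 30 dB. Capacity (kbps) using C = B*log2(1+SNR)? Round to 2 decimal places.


Given: B = 200 kHz, SNR = 30 dB
SNR linear = 10^(30/10) = 1000
1 + SNR = 1001
log2(1001) = 9.9672262588
C = 200 * 1000 * 9.9672262588 = 1993445.2518 bps
C = 1993.445252 kbps -> 1993.45 kbps (2 dp)

1993.45


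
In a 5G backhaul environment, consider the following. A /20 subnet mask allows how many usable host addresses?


Given: subnet mask /20
Host bits = 32 - 20 = 12
Total addresses = 2^12 = 4096
Usable hosts = 4096 - 2 (network + broadcast) = 4094

4094


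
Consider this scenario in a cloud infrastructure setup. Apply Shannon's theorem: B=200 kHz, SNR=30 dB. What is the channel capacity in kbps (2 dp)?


Given: B = 200 kHz, SNR = 30 dB
SNR linear = 10^(30/10) = 1000
1 + SNR = 1001
log2(1001) = 9.9672262588
C = 200 * 1000 * 9.9672262588 = 1993445.2518 bps
C = 1993.445252 kbps -> 1993.45 kbps (2 dp)

1993.45


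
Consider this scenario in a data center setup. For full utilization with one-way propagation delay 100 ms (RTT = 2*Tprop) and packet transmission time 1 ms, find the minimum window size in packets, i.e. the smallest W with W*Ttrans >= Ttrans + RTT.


Given: Ttrans = 1 ms, RTT = 200 ms (= 2 * Tprop, Tprop = 100 ms)
Time until first ACK returns = Ttrans + RTT = 1 + 200 = 201 ms
Need W * Ttrans >= Ttrans + RTT  ->  W >= (Ttrans + RTT) / Ttrans
(Ttrans + RTT) / Ttrans = 201 / 1 = 201
W_min = ceil(201) = 201

201


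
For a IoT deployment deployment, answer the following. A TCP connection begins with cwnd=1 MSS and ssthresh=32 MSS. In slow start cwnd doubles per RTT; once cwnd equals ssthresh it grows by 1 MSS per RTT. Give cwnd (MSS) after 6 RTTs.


RTT 0: cwnd = 1 MSS (initial)
RTT 1: cwnd = 2 MSS (slow start, doubled)
RTT 2: cwnd = 4 MSS (slow start, doubled)
RTT 3: cwnd = 8 MSS (slow start, doubled)
RTT 4: cwnd = 16 MSS (slow start, doubled)
RTT 5: cwnd = 32 MSS (slow start, doubled)
RTT 6: cwnd = 33 MSS (congestion avoidance, +1)

33
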